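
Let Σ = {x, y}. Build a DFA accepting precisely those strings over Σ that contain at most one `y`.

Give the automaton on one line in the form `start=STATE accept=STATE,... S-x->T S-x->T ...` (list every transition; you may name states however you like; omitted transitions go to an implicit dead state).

start=s0 accept=s0,s1 s0-x->s0 s0-y->s1 s1-x->s1 s1-y->s2 s2-x->s2 s2-y->s2

Count `y`s, saturating at 2: state s0 means no `y` yet, s1 means one `y` seen, s2 means more than one. Each `y` increments (capped at s2); other symbols loop. Accept from {s0, s1}.
A 3-state machine:
        x   y  
>* s0   s0  s1 
 * s1   s1  s2 
   s2   s2  s2 
(> = start, * = accepting)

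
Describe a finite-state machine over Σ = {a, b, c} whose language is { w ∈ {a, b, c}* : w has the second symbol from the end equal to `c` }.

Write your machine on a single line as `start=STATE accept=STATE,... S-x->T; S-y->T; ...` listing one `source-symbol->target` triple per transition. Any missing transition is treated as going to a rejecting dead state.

Because acceptance depends on a position counted from the end, the machine has to buffer the most recent 2 symbols. Make each state the string of the last up-to-2 symbols read; on input `x` shift the window left and append `x`. Accept when the buffered window has length 2 and begins with `c`.
13 states suffice.
          a    b    c  
>  q0     q1   q2   q3 
   q1     q4   q5   q6 
   q2     q7   q8   q9 
   q3    q10  q11  q12 
   q4     q4   q5   q6 
   q5     q7   q8   q9 
   q6    q10  q11  q12 
   q7     q4   q5   q6 
   q8     q7   q8   q9 
   q9    q10  q11  q12 
 * q10    q4   q5   q6 
 * q11    q7   q8   q9 
 * q12   q10  q11  q12 
(> = start, * = accepting)

start=q0; accept=q10,q11,q12; q0-a->q1; q0-b->q2; q0-c->q3; q1-a->q4; q1-b->q5; q1-c->q6; q2-a->q7; q2-b->q8; q2-c->q9; q3-a->q10; q3-b->q11; q3-c->q12; q4-a->q4; q4-b->q5; q4-c->q6; q5-a->q7; q5-b->q8; q5-c->q9; q6-a->q10; q6-b->q11; q6-c->q12; q7-a->q4; q7-b->q5; q7-c->q6; q8-a->q7; q8-b->q8; q8-c->q9; q9-a->q10; q9-b->q11; q9-c->q12; q10-a->q4; q10-b->q5; q10-c->q6; q11-a->q7; q11-b->q8; q11-c->q9; q12-a->q10; q12-b->q11; q12-c->q12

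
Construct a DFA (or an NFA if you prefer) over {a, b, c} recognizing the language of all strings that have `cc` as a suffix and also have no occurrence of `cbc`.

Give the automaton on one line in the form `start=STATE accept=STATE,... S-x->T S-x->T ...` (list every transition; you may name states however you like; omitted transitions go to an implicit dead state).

start=S0 accept=S3 S0-a->S0 S0-b->S0 S0-c->S1 S1-a->S0 S1-b->S2 S1-c->S3 S2-a->S0 S2-b->S0 S2-c->S4 S3-a->S0 S3-b->S2 S3-c->S3 S4-a->S4 S4-b->S4 S4-c->S4

Build one automaton per condition and run them in lockstep. One (3 states) tracks how much of the suffix `cc` has currently been matched; the other (4 states) tracks partial matches of the forbidden pattern `cbc`. Each combined state is a pair, one component from each; accept when both components accept. Equivalent product states are then merged.
With 5 states:
        a   b   c  
>  S0   S0  S0  S1 
   S1   S0  S2  S3 
   S2   S0  S0  S4 
 * S3   S0  S2  S3 
   S4   S4  S4  S4 
(> = start, * = accepting)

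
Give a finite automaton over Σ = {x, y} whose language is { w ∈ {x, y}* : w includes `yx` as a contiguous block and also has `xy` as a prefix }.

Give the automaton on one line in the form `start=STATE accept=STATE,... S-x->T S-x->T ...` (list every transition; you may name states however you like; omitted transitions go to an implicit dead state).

start=q0 accept=q4 q0-x->q1 q0-y->q2 q1-x->q2 q1-y->q3 q2-x->q2 q2-y->q2 q3-x->q4 q3-y->q3 q4-x->q4 q4-y->q4

Run two small machines in parallel and take their product. One (3 states) tracks whether and how much of `yx` has been seen; the other (4 states) tracks whether the input so far still matches the prefix `xy`. Each combined state is a pair, one component from each; accept when both components accept. Minimizing collapses redundant product states.
A 5-state machine:
        x   y  
>  q0   q1  q2 
   q1   q2  q3 
   q2   q2  q2 
   q3   q4  q3 
 * q4   q4  q4 
(> = start, * = accepting)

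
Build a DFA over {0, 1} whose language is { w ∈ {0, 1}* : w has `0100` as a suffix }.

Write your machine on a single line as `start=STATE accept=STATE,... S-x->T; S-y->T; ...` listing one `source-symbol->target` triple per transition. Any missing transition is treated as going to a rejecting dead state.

Remember how much of `0100` the current input suffix matches. State S0 means no match yet; S1 means the last symbol is `0`; S2 means the last 2 symbols are `01`; S3 means the last 3 symbols are `010`; S4 means the last 4 symbols are `0100`. Only S4 accepts. On a mismatch, fall back to the longest proper suffix that is still a prefix of `0100`.
With 5 states:
        0   1  
>  S0   S1  S0 
   S1   S1  S2 
   S2   S3  S0 
   S3   S4  S2 
 * S4   S1  S2 
(> = start, * = accepting)

start=S0; accept=S4; S0-0->S1; S0-1->S0; S1-0->S1; S1-1->S2; S2-0->S3; S2-1->S0; S3-0->S4; S3-1->S2; S4-0->S1; S4-1->S2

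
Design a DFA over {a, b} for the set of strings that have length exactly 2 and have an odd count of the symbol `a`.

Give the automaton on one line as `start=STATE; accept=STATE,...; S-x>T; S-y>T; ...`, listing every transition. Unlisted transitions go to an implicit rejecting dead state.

Build one automaton per condition and run them in lockstep. One (4 states) tracks the input length, saturating at 3; the other (2 states) tracks the count of `a`s modulo 2. Each combined state is a pair, one component from each; accept when both components accept.
        a   b  
>  q0   q1  q2 
   q1   q3  q4 
   q2   q4  q3 
   q3   q5  q6 
 * q4   q6  q5 
   q5   q6  q5 
   q6   q5  q6 
(> = start, * = accepting)

start=q0; accept=q4; q0-a>q1; q0-b>q2; q1-a>q3; q1-b>q4; q2-a>q4; q2-b>q3; q3-a>q5; q3-b>q6; q4-a>q6; q4-b>q5; q5-a>q6; q5-b>q5; q6-a>q5; q6-b>q6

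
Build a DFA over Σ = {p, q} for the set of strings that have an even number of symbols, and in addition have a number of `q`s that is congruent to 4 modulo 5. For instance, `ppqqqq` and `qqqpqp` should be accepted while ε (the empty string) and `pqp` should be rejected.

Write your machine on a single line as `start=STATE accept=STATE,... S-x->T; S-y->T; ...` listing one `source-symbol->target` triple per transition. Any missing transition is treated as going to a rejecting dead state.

start=s0; accept=s8; s0-p->s1; s0-q->s2; s1-p->s0; s1-q->s3; s2-p->s3; s2-q->s4; s3-p->s2; s3-q->s5; s4-p->s5; s4-q->s6; s5-p->s4; s5-q->s7; s6-p->s7; s6-q->s8; s7-p->s6; s7-q->s9; s8-p->s9; s8-q->s1; s9-p->s8; s9-q->s0

Handle the two conditions separately and then intersect. The first has 2 states tracking the input length modulo 2; the second has 5 states tracking the count of `q`s modulo 5. A product state is a pair (one from each), accepting exactly when both do.
        p   q  
>  s0   s1  s2 
   s1   s0  s3 
   s2   s3  s4 
   s3   s2  s5 
   s4   s5  s6 
   s5   s4  s7 
   s6   s7  s8 
   s7   s6  s9 
 * s8   s9  s1 
   s9   s8  s0 
(> = start, * = accepting)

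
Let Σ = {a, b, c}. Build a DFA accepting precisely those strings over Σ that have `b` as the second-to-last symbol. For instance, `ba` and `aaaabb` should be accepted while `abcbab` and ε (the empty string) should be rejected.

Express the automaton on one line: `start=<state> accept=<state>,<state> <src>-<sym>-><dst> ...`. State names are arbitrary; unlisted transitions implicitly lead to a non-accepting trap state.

A DFA must remember the last 2 symbols (since which symbol is second-to-last isn't known until the input ends). Use one state per possible window of the last ≤2 symbols; accept from those whose window starts with `b`.
A 13-state machine:
          a    b    c  
>  s0     s1   s2   s3 
   s1     s4   s5   s6 
   s2     s7   s8   s9 
   s3    s10  s11  s12 
   s4     s4   s5   s6 
   s5     s7   s8   s9 
   s6    s10  s11  s12 
 * s7     s4   s5   s6 
 * s8     s7   s8   s9 
 * s9    s10  s11  s12 
   s10    s4   s5   s6 
   s11    s7   s8   s9 
   s12   s10  s11  s12 
(> = start, * = accepting)

start=s0 accept=s7,s8,s9 s0-a->s1 s0-b->s2 s0-c->s3 s1-a->s4 s1-b->s5 s1-c->s6 s2-a->s7 s2-b->s8 s2-c->s9 s3-a->s10 s3-b->s11 s3-c->s12 s4-a->s4 s4-b->s5 s4-c->s6 s5-a->s7 s5-b->s8 s5-c->s9 s6-a->s10 s6-b->s11 s6-c->s12 s7-a->s4 s7-b->s5 s7-c->s6 s8-a->s7 s8-b->s8 s8-c->s9 s9-a->s10 s9-b->s11 s9-c->s12 s10-a->s4 s10-b->s5 s10-c->s6 s11-a->s7 s11-b->s8 s11-c->s9 s12-a->s10 s12-b->s11 s12-c->s12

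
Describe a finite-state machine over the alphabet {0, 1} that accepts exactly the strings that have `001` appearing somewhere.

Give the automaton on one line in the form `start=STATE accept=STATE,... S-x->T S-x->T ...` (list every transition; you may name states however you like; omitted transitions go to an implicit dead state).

start=q0 accept=q3 q0-0->q1 q0-1->q0 q1-0->q2 q1-1->q0 q2-0->q2 q2-1->q3 q3-0->q3 q3-1->q3

Track how much of `001` has been matched so far: state q0 is no progress, q3 is the absorbing accept state reached once `001` has occurred. Intermediate states record partial matches; on a mismatch, fall back to the longest reusable overlap.
        0   1  
>  q0   q1  q0 
   q1   q2  q0 
   q2   q2  q3 
 * q3   q3  q3 
(> = start, * = accepting)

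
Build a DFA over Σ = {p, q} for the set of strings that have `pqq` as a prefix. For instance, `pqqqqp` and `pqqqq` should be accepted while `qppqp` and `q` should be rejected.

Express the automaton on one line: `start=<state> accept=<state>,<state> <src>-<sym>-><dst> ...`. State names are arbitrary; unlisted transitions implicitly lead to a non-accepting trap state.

Walk along `pqq` while the input agrees: from A take `p` to B, and so on. Any deviation drops to the rejecting sink E. Once D is reached the prefix is confirmed and every continuation is accepted.
5 states suffice.
       p  q 
>  A   B  E 
   B   E  C 
   C   E  D 
 * D   D  D 
   E   E  E 
(> = start, * = accepting)

start=A accept=D A-p->B A-q->E B-p->E B-q->C C-p->E C-q->D D-p->D D-q->D E-p->E E-q->E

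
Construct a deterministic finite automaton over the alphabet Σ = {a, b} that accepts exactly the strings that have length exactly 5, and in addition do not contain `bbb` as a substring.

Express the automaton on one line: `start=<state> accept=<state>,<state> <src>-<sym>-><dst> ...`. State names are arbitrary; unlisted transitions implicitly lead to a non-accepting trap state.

Run two small machines in parallel and take their product. The first has 7 states tracking the input length, saturating at 6; the second has 4 states tracking partial matches of the forbidden pattern `bbb`. A product state is a pair (one from each), accepting exactly when both do.
A 22-state machine:
          a    b  
>  q0     q1   q2 
   q1     q3   q4 
   q2     q3   q5 
   q3     q6   q7 
   q4     q6   q8 
   q5     q6   q9 
   q6    q10  q11 
   q7    q10  q12 
   q8    q10  q13 
   q9    q13  q13 
   q10   q14  q15 
   q11   q14  q16 
   q12   q14  q17 
   q13   q17  q17 
 * q14   q18  q19 
 * q15   q18  q20 
 * q16   q18  q21 
   q17   q21  q21 
   q18   q18  q19 
   q19   q18  q20 
   q20   q18  q21 
   q21   q21  q21 
(> = start, * = accepting)

start=q0 accept=q14,q15,q16 q0-a->q1 q0-b->q2 q1-a->q3 q1-b->q4 q2-a->q3 q2-b->q5 q3-a->q6 q3-b->q7 q4-a->q6 q4-b->q8 q5-a->q6 q5-b->q9 q6-a->q10 q6-b->q11 q7-a->q10 q7-b->q12 q8-a->q10 q8-b->q13 q9-a->q13 q9-b->q13 q10-a->q14 q10-b->q15 q11-a->q14 q11-b->q16 q12-a->q14 q12-b->q17 q13-a->q17 q13-b->q17 q14-a->q18 q14-b->q19 q15-a->q18 q15-b->q20 q16-a->q18 q16-b->q21 q17-a->q21 q17-b->q21 q18-a->q18 q18-b->q19 q19-a->q18 q19-b->q20 q20-a->q18 q20-b->q21 q21-a->q21 q21-b->q21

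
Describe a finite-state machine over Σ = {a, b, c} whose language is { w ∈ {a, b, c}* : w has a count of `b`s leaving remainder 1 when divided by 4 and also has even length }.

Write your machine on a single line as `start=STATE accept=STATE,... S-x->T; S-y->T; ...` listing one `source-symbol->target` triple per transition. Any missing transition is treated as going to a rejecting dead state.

Run two small machines in parallel and take their product. The first has 4 states tracking the count of `b`s modulo 4; the second has 2 states tracking the input length modulo 2. A product state is a pair (one from each), accepting exactly when both do.
With 8 states:
        a   b   c  
>  q0   q1  q2  q1 
   q1   q0  q3  q0 
   q2   q3  q4  q3 
 * q3   q2  q5  q2 
   q4   q5  q6  q5 
   q5   q4  q7  q4 
   q6   q7  q0  q7 
   q7   q6  q1  q6 
(> = start, * = accepting)

start=q0; accept=q3; q0-a->q1; q0-b->q2; q0-c->q1; q1-a->q0; q1-b->q3; q1-c->q0; q2-a->q3; q2-b->q4; q2-c->q3; q3-a->q2; q3-b->q5; q3-c->q2; q4-a->q5; q4-b->q6; q4-c->q5; q5-a->q4; q5-b->q7; q5-c->q4; q6-a->q7; q6-b->q0; q6-c->q7; q7-a->q6; q7-b->q1; q7-c->q6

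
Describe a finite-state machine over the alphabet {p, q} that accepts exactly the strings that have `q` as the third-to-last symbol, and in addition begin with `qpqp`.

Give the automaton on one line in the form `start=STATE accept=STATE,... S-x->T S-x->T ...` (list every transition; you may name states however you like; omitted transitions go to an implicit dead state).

start=A accept=G,H,L,M A-p->B A-q->C B-p->B B-q->B C-p->D C-q->B D-p->B D-q->E E-p->F E-q->B F-p->G F-q->H G-p->I G-q->J H-p->F H-q->K I-p->I I-q->J J-p->F J-q->K K-p->L K-q->M L-p->G L-q->H M-p->L M-q->M

Build one automaton per condition and run them in lockstep. One (15 states) tracks the last 3 symbols read; the other (6 states) tracks whether the input so far still matches the prefix `qpqp`. Each combined state is a pair, one component from each; accept when both components accept. Equivalent product states are then merged.
       p  q 
>  A   B  C 
   B   B  B 
   C   D  B 
   D   B  E 
   E   F  B 
   F   G  H 
 * G   I  J 
 * H   F  K 
   I   I  J 
   J   F  K 
   K   L  M 
 * L   G  H 
 * M   L  M 
(> = start, * = accepting)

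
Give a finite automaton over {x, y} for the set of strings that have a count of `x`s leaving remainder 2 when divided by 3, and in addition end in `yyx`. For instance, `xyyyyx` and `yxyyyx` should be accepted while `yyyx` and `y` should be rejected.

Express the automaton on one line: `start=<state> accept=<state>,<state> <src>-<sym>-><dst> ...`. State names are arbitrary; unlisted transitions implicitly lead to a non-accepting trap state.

start=s0 accept=s5 s0-x->s1 s0-y->s0 s1-x->s2 s1-y->s3 s2-x->s0 s2-y->s2 s3-x->s2 s3-y->s4 s4-x->s5 s4-y->s4 s5-x->s0 s5-y->s2

Build one automaton per condition and run them in lockstep. The first has 3 states tracking the count of `x`s modulo 3; the second has 4 states tracking how much of the suffix `yyx` has currently been matched. A product state is a pair (one from each), accepting exactly when both do. After merging equivalent states the machine shrinks.
        x   y  
>  s0   s1  s0 
   s1   s2  s3 
   s2   s0  s2 
   s3   s2  s4 
   s4   s5  s4 
 * s5   s0  s2 
(> = start, * = accepting)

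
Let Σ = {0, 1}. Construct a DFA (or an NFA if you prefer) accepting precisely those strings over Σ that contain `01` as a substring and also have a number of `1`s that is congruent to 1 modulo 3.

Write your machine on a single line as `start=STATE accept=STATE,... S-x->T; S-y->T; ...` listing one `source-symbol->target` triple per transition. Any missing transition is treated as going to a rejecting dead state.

Handle the two conditions separately and then intersect. One (3 states) tracks whether and how much of `01` has been seen; the other (3 states) tracks the count of `1`s modulo 3. Each combined state is a pair, one component from each; accept when both components accept. Minimizing collapses redundant product states.
With 7 states:
       0  1 
>  A   B  C 
   B   B  D 
   C   E  F 
 * D   D  G 
   E   E  G 
   F   G  A 
   G   G  B 
(> = start, * = accepting)

start=A; accept=D; A-0->B; A-1->C; B-0->B; B-1->D; C-0->E; C-1->F; D-0->D; D-1->G; E-0->E; E-1->G; F-0->G; F-1->A; G-0->G; G-1->B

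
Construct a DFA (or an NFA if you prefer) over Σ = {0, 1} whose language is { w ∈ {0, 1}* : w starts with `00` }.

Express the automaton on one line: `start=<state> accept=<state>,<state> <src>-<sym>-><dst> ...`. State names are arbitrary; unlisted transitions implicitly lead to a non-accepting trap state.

start=s0 accept=s2 s0-0->s1 s0-1->s3 s1-0->s2 s1-1->s3 s2-0->s2 s2-1->s2 s3-0->s3 s3-1->s3

Check the first 2 symbols one by one: s0 through s1 record how many have matched `00` so far; any wrong symbol goes to the dead state s3. After all 2 match we enter the accepting sink s2.
        0   1  
>  s0   s1  s3 
   s1   s2  s3 
 * s2   s2  s2 
   s3   s3  s3 
(> = start, * = accepting)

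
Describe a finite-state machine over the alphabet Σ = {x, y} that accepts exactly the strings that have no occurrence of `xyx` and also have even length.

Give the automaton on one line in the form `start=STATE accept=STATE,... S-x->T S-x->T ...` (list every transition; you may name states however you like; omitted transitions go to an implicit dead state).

start=q0 accept=q0,q3,q4 q0-x->q1 q0-y->q2 q1-x->q3 q1-y->q4 q2-x->q3 q2-y->q0 q3-x->q1 q3-y->q5 q4-x->q6 q4-y->q2 q5-x->q7 q5-y->q0 q6-x->q7 q6-y->q7 q7-x->q6 q7-y->q6

Build one automaton per condition and run them in lockstep. One (4 states) tracks partial matches of the forbidden pattern `xyx`; the other (2 states) tracks the input length modulo 2. Each combined state is a pair, one component from each; accept when both components accept.
        x   y  
>* q0   q1  q2 
   q1   q3  q4 
   q2   q3  q0 
 * q3   q1  q5 
 * q4   q6  q2 
   q5   q7  q0 
   q6   q7  q7 
   q7   q6  q6 
(> = start, * = accepting)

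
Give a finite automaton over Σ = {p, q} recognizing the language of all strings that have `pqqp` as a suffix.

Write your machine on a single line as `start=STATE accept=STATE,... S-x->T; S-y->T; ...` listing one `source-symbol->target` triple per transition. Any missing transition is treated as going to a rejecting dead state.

Remember how much of `pqqp` the current input suffix matches. State S0 means no match yet; S1 means the last symbol is `p`; S2 means the last 2 symbols are `pq`; S3 means the last 3 symbols are `pqq`; S4 means the last 4 symbols are `pqqp`. Only S4 accepts. On a mismatch, fall back to the longest proper suffix that is still a prefix of `pqqp`.
A 5-state machine:
        p   q  
>  S0   S1  S0 
   S1   S1  S2 
   S2   S1  S3 
   S3   S4  S0 
 * S4   S1  S2 
(> = start, * = accepting)

start=S0; accept=S4; S0-p->S1; S0-q->S0; S1-p->S1; S1-q->S2; S2-p->S1; S2-q->S3; S3-p->S4; S3-q->S0; S4-p->S1; S4-q->S2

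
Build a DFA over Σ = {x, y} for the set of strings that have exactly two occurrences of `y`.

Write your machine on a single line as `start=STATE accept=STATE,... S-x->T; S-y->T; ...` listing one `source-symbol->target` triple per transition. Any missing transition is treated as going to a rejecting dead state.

Count `y`s, saturating at 3: states A through C mean 0 through 2 `y`s seen; D means more than 2. Each `y` increments (capped at D); other symbols loop. Accept from {C}.
A 4-state machine:
       x  y 
>  A   A  B 
   B   B  C 
 * C   C  D 
   D   D  D 
(> = start, * = accepting)

start=A; accept=C; A-x->A; A-y->B; B-x->B; B-y->C; C-x->C; C-y->D; D-x->D; D-y->D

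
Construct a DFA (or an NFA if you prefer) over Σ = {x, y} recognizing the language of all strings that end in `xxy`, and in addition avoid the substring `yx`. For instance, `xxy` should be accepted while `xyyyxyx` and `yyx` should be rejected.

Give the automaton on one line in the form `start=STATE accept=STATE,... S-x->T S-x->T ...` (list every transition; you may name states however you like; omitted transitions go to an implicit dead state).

Handle the two conditions separately and then intersect. One (4 states) tracks how much of the suffix `xxy` has currently been matched; the other (3 states) tracks partial matches of the forbidden pattern `yx`. Each combined state is a pair, one component from each; accept when both components accept.
        x   y  
>  s0   s1  s2 
   s1   s3  s2 
   s2   s4  s2 
   s3   s3  s5 
   s4   s6  s7 
 * s5   s4  s2 
   s6   s6  s8 
   s7   s4  s7 
   s8   s4  s7 
(> = start, * = accepting)

start=s0 accept=s5 s0-x->s1 s0-y->s2 s1-x->s3 s1-y->s2 s2-x->s4 s2-y->s2 s3-x->s3 s3-y->s5 s4-x->s6 s4-y->s7 s5-x->s4 s5-y->s2 s6-x->s6 s6-y->s8 s7-x->s4 s7-y->s7 s8-x->s4 s8-y->s7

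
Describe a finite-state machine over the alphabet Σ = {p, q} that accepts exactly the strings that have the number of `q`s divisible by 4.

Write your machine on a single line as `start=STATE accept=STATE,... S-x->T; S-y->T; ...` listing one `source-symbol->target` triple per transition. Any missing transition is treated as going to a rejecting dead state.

start=s0; accept=s0; s0-p->s0; s0-q->s1; s1-p->s1; s1-q->s2; s2-p->s2; s2-q->s3; s3-p->s3; s3-q->s0

Keep the running count of `q`s modulo 4: each `q` advances along the cycle s0 → s1 → s2 → s3 → s0 while other symbols loop. Accept at s0.
A 4-state machine:
        p   q  
>* s0   s0  s1 
   s1   s1  s2 
   s2   s2  s3 
   s3   s3  s0 
(> = start, * = accepting)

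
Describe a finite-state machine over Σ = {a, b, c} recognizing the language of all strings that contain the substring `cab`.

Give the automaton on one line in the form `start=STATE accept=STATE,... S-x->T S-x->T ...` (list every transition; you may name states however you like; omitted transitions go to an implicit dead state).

start=q0 accept=q3 q0-a->q0 q0-b->q0 q0-c->q1 q1-a->q2 q1-b->q0 q1-c->q1 q2-a->q0 q2-b->q3 q2-c->q1 q3-a->q3 q3-b->q3 q3-c->q3

States q0..q2 record the length of the longest prefix of `cab` that matches the current input suffix. Reaching q3 means `cab` has been seen, and we stay there forever. Accept from q3.
4 states suffice.
        a   b   c  
>  q0   q0  q0  q1 
   q1   q2  q0  q1 
   q2   q0  q3  q1 
 * q3   q3  q3  q3 
(> = start, * = accepting)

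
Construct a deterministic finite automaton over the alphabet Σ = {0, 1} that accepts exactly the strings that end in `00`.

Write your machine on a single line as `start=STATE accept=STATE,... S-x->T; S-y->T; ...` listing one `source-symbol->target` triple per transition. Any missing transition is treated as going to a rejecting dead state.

start=A; accept=C; A-0->B; A-1->A; B-0->C; B-1->A; C-0->C; C-1->A

Let each state record the length of the longest suffix of the input read so far that is also a prefix of `00`. B means the last symbol is `0`; C means the last 2 symbols are `00`. Accept only at C, where the string currently ends in `00`.
       0  1 
>  A   B  A 
   B   C  A 
 * C   C  A 
(> = start, * = accepting)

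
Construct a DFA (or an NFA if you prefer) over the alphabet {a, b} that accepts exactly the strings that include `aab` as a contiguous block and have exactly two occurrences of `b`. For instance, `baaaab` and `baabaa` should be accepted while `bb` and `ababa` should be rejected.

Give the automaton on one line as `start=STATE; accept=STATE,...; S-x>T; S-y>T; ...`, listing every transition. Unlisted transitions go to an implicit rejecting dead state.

start=q0; accept=q7; q0-a>q1; q0-b>q2; q1-a>q3; q1-b>q2; q2-a>q4; q2-b>q5; q3-a>q3; q3-b>q6; q4-a>q6; q4-b>q5; q5-a>q5; q5-b>q5; q6-a>q6; q6-b>q7; q7-a>q7; q7-b>q5

Run two small machines in parallel and take their product. One (4 states) tracks whether and how much of `aab` has been seen; the other (4 states) tracks the count of `b`s, saturating at 3. Each combined state is a pair, one component from each; accept when both components accept. Equivalent product states are then merged.
        a   b  
>  q0   q1  q2 
   q1   q3  q2 
   q2   q4  q5 
   q3   q3  q6 
   q4   q6  q5 
   q5   q5  q5 
   q6   q6  q7 
 * q7   q7  q5 
(> = start, * = accepting)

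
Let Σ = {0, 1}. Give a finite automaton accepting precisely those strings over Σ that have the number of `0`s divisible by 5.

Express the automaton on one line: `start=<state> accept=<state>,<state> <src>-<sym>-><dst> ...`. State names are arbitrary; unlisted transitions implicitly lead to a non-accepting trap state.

Keep the running count of `0`s modulo 5: each `0` advances along the cycle q0 → q1 → q2 → q3 → q4 → q0 while other symbols loop. Accept at q0.
        0   1  
>* q0   q1  q0 
   q1   q2  q1 
   q2   q3  q2 
   q3   q4  q3 
   q4   q0  q4 
(> = start, * = accepting)

start=q0 accept=q0 q0-0->q1 q0-1->q0 q1-0->q2 q1-1->q1 q2-0->q3 q2-1->q2 q3-0->q4 q3-1->q3 q4-0->q0 q4-1->q4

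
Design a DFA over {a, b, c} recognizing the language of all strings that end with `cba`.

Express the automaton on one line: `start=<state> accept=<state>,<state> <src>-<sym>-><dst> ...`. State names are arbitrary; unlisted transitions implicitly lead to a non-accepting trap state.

Let each state record the length of the longest suffix of the input read so far that is also a prefix of `cba`. S1 means the last symbol is `c`; S2 means the last 2 symbols are `cb`; S3 means the last 3 symbols are `cba`. Accept only at S3, where the string currently ends in `cba`.
        a   b   c  
>  S0   S0  S0  S1 
   S1   S0  S2  S1 
   S2   S3  S0  S1 
 * S3   S0  S0  S1 
(> = start, * = accepting)

start=S0 accept=S3 S0-a->S0 S0-b->S0 S0-c->S1 S1-a->S0 S1-b->S2 S1-c->S1 S2-a->S3 S2-b->S0 S2-c->S1 S3-a->S0 S3-b->S0 S3-c->S1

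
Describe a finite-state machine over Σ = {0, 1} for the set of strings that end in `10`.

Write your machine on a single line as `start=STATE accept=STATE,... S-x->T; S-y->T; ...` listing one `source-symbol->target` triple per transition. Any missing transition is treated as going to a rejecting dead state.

start=S0; accept=S2; S0-0->S0; S0-1->S1; S1-0->S2; S1-1->S1; S2-0->S0; S2-1->S1

Let each state record the length of the longest suffix of the input read so far that is also a prefix of `10`. S1 means the last symbol is `1`; S2 means the last 2 symbols are `10`. Accept only at S2, where the string currently ends in `10`.
        0   1  
>  S0   S0  S1 
   S1   S2  S1 
 * S2   S0  S1 
(> = start, * = accepting)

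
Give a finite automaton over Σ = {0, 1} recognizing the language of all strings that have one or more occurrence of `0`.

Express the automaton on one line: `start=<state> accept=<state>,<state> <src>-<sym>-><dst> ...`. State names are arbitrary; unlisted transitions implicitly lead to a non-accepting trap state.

start=q0 accept=q1,q2 q0-0->q1 q0-1->q0 q1-0->q2 q1-1->q1 q2-0->q2 q2-1->q2

Count `0`s, saturating at 2: state q0 means no `0` yet, q1 means one `0` seen, q2 means more than one. Each `0` increments (capped at q2); other symbols loop. Accept from {q1, q2}.
3 states suffice.
        0   1  
>  q0   q1  q0 
 * q1   q2  q1 
 * q2   q2  q2 
(> = start, * = accepting)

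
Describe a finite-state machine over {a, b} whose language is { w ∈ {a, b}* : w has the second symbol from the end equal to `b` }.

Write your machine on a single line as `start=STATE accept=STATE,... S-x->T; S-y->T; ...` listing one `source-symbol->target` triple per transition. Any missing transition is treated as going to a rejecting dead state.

start=s0; accept=s5,s6; s0-a->s1; s0-b->s2; s1-a->s3; s1-b->s4; s2-a->s5; s2-b->s6; s3-a->s3; s3-b->s4; s4-a->s5; s4-b->s6; s5-a->s3; s5-b->s4; s6-a->s5; s6-b->s6

A DFA must remember the last 2 symbols (since which symbol is second-to-last isn't known until the input ends). Use one state per possible window of the last ≤2 symbols; accept from those whose window starts with `b`.
        a   b  
>  s0   s1  s2 
   s1   s3  s4 
   s2   s5  s6 
   s3   s3  s4 
   s4   s5  s6 
 * s5   s3  s4 
 * s6   s5  s6 
(> = start, * = accepting)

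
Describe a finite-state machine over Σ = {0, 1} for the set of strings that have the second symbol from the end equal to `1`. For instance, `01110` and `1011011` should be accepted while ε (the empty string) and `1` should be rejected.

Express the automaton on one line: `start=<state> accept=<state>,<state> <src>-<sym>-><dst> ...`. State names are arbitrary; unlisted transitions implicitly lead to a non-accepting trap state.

start=q0 accept=q5,q6 q0-0->q1 q0-1->q2 q1-0->q3 q1-1->q4 q2-0->q5 q2-1->q6 q3-0->q3 q3-1->q4 q4-0->q5 q4-1->q6 q5-0->q3 q5-1->q4 q6-0->q5 q6-1->q6

A DFA must remember the last 2 symbols (since which symbol is second-to-last isn't known until the input ends). Use one state per possible window of the last ≤2 symbols; accept from those whose window starts with `1`.
With 7 states:
        0   1  
>  q0   q1  q2 
   q1   q3  q4 
   q2   q5  q6 
   q3   q3  q4 
   q4   q5  q6 
 * q5   q3  q4 
 * q6   q5  q6 
(> = start, * = accepting)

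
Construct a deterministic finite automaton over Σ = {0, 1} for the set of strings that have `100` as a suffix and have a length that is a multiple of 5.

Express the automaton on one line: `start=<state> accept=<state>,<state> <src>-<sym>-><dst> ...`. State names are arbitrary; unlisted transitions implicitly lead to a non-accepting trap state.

Handle the two conditions separately and then intersect. One (4 states) tracks how much of the suffix `100` has currently been matched; the other (5 states) tracks the input length modulo 5. Each combined state is a pair, one component from each; accept when both components accept. Minimizing collapses redundant product states.
With 8 states:
        0   1  
>  s0   s1  s1 
   s1   s2  s2 
   s2   s3  s4 
   s3   s5  s5 
   s4   s6  s5 
   s5   s0  s0 
   s6   s7  s0 
 * s7   s1  s1 
(> = start, * = accepting)

start=s0 accept=s7 s0-0->s1 s0-1->s1 s1-0->s2 s1-1->s2 s2-0->s3 s2-1->s4 s3-0->s5 s3-1->s5 s4-0->s6 s4-1->s5 s5-0->s0 s5-1->s0 s6-0->s7 s6-1->s0 s7-0->s1 s7-1->s1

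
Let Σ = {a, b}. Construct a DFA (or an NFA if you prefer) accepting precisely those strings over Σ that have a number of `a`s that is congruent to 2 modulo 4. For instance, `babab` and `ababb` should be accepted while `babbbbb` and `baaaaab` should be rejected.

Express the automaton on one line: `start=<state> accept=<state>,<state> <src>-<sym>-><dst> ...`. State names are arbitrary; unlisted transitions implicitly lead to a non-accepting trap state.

start=s0 accept=s2 s0-a->s1 s0-b->s0 s1-a->s2 s1-b->s1 s2-a->s3 s2-b->s2 s3-a->s0 s3-b->s3

The only thing that matters is how many `a`s have appeared, reduced mod 4. Use one state per residue: s0 for 0, …, s3 for 3. Reading `a` moves to the next residue; anything else stays put. s2 is accepting.
        a   b  
>  s0   s1  s0 
   s1   s2  s1 
 * s2   s3  s2 
   s3   s0  s3 
(> = start, * = accepting)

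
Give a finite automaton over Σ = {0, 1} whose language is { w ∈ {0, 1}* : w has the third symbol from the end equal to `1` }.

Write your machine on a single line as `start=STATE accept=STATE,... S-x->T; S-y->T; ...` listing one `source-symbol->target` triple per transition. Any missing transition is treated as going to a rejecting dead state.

A DFA must remember the last 3 symbols (since which symbol is third-to-last isn't known until the input ends). Use one state per possible window of the last ≤3 symbols; accept from those whose window starts with `1`.
A 15-state machine:
          0    1  
>  S0     S1   S2 
   S1     S3   S4 
   S2     S5   S6 
   S3     S7   S8 
   S4     S9  S10 
   S5    S11  S12 
   S6    S13  S14 
   S7     S7   S8 
   S8     S9  S10 
   S9    S11  S12 
   S10   S13  S14 
 * S11    S7   S8 
 * S12    S9  S10 
 * S13   S11  S12 
 * S14   S13  S14 
(> = start, * = accepting)

start=S0; accept=S11,S12,S13,S14; S0-0->S1; S0-1->S2; S1-0->S3; S1-1->S4; S2-0->S5; S2-1->S6; S3-0->S7; S3-1->S8; S4-0->S9; S4-1->S10; S5-0->S11; S5-1->S12; S6-0->S13; S6-1->S14; S7-0->S7; S7-1->S8; S8-0->S9; S8-1->S10; S9-0->S11; S9-1->S12; S10-0->S13; S10-1->S14; S11-0->S7; S11-1->S8; S12-0->S9; S12-1->S10; S13-0->S11; S13-1->S12; S14-0->S13; S14-1->S14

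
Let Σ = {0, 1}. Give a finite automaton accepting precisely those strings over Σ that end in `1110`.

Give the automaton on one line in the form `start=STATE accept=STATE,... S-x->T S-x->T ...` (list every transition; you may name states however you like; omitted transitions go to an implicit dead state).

Remember how much of `1110` the current input suffix matches. State s0 means no match yet; s1 means the last symbol is `1`; s2 means the last 2 symbols are `11`; s3 means the last 3 symbols are `111`; s4 means the last 4 symbols are `1110`. Only s4 accepts. On a mismatch, fall back to the longest proper suffix that is still a prefix of `1110`.
A 5-state machine:
        0   1  
>  s0   s0  s1 
   s1   s0  s2 
   s2   s0  s3 
   s3   s4  s3 
 * s4   s0  s1 
(> = start, * = accepting)

start=s0 accept=s4 s0-0->s0 s0-1->s1 s1-0->s0 s1-1->s2 s2-0->s0 s2-1->s3 s3-0->s4 s3-1->s3 s4-0->s0 s4-1->s1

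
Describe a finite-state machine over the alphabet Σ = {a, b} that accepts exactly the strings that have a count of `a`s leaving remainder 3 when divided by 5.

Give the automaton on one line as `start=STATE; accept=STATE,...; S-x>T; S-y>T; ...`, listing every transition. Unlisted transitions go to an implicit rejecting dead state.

start=q0; accept=q3; q0-a>q1; q0-b>q0; q1-a>q2; q1-b>q1; q2-a>q3; q2-b>q2; q3-a>q4; q3-b>q3; q4-a>q0; q4-b>q4

The only thing that matters is how many `a`s have appeared, reduced mod 5. Use one state per residue: q0 for 0, …, q4 for 4. Reading `a` moves to the next residue; anything else stays put. q3 is accepting.
5 states suffice.
        a   b  
>  q0   q1  q0 
   q1   q2  q1 
   q2   q3  q2 
 * q3   q4  q3 
   q4   q0  q4 
(> = start, * = accepting)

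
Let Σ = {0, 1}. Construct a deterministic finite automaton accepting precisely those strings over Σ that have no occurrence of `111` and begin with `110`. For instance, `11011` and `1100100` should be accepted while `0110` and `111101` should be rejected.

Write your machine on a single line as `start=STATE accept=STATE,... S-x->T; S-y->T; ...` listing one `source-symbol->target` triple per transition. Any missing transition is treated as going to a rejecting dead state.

start=s0; accept=s4,s5,s6; s0-0->s1; s0-1->s2; s1-0->s1; s1-1->s1; s2-0->s1; s2-1->s3; s3-0->s4; s3-1->s1; s4-0->s4; s4-1->s5; s5-0->s4; s5-1->s6; s6-0->s4; s6-1->s1

Build one automaton per condition and run them in lockstep. One (4 states) tracks partial matches of the forbidden pattern `111`; the other (5 states) tracks whether the input so far still matches the prefix `110`. Each combined state is a pair, one component from each; accept when both components accept. After merging equivalent states the machine shrinks.
With 7 states:
        0   1  
>  s0   s1  s2 
   s1   s1  s1 
   s2   s1  s3 
   s3   s4  s1 
 * s4   s4  s5 
 * s5   s4  s6 
 * s6   s4  s1 
(> = start, * = accepting)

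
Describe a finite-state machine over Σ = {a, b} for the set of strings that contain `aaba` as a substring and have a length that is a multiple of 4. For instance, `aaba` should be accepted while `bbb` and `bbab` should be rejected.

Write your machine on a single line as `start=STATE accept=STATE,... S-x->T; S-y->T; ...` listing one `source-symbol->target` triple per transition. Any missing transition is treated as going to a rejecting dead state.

start=S0; accept=S12; S0-a->S1; S0-b->S2; S1-a->S3; S1-b->S4; S2-a->S5; S2-b->S4; S3-a->S6; S3-b->S7; S4-a->S8; S4-b->S9; S5-a->S6; S5-b->S9; S6-a->S10; S6-b->S11; S7-a->S12; S7-b->S0; S8-a->S10; S8-b->S0; S9-a->S13; S9-b->S0; S10-a->S14; S10-b->S15; S11-a->S16; S11-b->S2; S12-a->S16; S12-b->S16; S13-a->S14; S13-b->S2; S14-a->S3; S14-b->S17; S15-a->S18; S15-b->S4; S16-a->S18; S16-b->S18; S17-a->S19; S17-b->S9; S18-a->S19; S18-b->S19; S19-a->S12; S19-b->S12

Run two small machines in parallel and take their product. The first has 5 states tracking whether and how much of `aaba` has been seen; the second has 4 states tracking the input length modulo 4. A product state is a pair (one from each), accepting exactly when both do.
20 states suffice.
          a    b  
>  S0     S1   S2 
   S1     S3   S4 
   S2     S5   S4 
   S3     S6   S7 
   S4     S8   S9 
   S5     S6   S9 
   S6    S10  S11 
   S7    S12   S0 
   S8    S10   S0 
   S9    S13   S0 
   S10   S14  S15 
   S11   S16   S2 
 * S12   S16  S16 
   S13   S14   S2 
   S14    S3  S17 
   S15   S18   S4 
   S16   S18  S18 
   S17   S19   S9 
   S18   S19  S19 
   S19   S12  S12 
(> = start, * = accepting)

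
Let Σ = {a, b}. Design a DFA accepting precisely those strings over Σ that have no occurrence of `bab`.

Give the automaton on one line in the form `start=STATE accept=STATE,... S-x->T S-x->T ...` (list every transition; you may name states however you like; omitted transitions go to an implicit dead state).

start=q0 accept=q0,q1,q2 q0-a->q0 q0-b->q1 q1-a->q2 q1-b->q1 q2-a->q0 q2-b->q3 q3-a->q3 q3-b->q3

Track partial matches of the forbidden pattern `bab`. State q3 is a dead state reached once `bab` has occurred; every other state accepts. q0 means no part of `bab` is currently matched.
        a   b  
>* q0   q0  q1 
 * q1   q2  q1 
 * q2   q0  q3 
   q3   q3  q3 
(> = start, * = accepting)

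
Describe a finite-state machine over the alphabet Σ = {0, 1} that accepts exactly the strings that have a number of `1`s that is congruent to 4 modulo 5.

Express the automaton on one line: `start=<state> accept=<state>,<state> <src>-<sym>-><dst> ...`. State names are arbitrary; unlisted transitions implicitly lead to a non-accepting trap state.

Keep the running count of `1`s modulo 5: each `1` advances along the cycle q0 → q1 → q2 → q3 → q4 → q0 while other symbols loop. Accept at q4.
With 5 states:
        0   1  
>  q0   q0  q1 
   q1   q1  q2 
   q2   q2  q3 
   q3   q3  q4 
 * q4   q4  q0 
(> = start, * = accepting)

start=q0 accept=q4 q0-0->q0 q0-1->q1 q1-0->q1 q1-1->q2 q2-0->q2 q2-1->q3 q3-0->q3 q3-1->q4 q4-0->q4 q4-1->q0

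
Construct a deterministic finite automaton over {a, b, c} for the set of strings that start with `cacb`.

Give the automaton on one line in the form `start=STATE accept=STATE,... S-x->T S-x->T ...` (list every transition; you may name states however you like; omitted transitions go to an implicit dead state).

start=q0 accept=q4 q0-a->q5 q0-b->q5 q0-c->q1 q1-a->q2 q1-b->q5 q1-c->q5 q2-a->q5 q2-b->q5 q2-c->q3 q3-a->q5 q3-b->q4 q3-c->q5 q4-a->q4 q4-b->q4 q4-c->q4 q5-a->q5 q5-b->q5 q5-c->q5

Check the first 4 symbols one by one: q0 through q3 record how many have matched `cacb` so far; any wrong symbol goes to the dead state q5. After all 4 match we enter the accepting sink q4.
6 states suffice.
        a   b   c  
>  q0   q5  q5  q1 
   q1   q2  q5  q5 
   q2   q5  q5  q3 
   q3   q5  q4  q5 
 * q4   q4  q4  q4 
   q5   q5  q5  q5 
(> = start, * = accepting)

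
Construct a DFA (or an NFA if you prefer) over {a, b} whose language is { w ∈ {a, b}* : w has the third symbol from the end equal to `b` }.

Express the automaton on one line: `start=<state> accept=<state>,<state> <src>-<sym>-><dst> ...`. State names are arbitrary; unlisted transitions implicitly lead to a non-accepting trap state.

Because acceptance depends on a position counted from the end, the machine has to buffer the most recent 3 symbols. Make each state the string of the last up-to-3 symbols read; on input `x` shift the window left and append `x`. Accept when the buffered window has length 3 and begins with `b`.
          a    b  
>  S0     S1   S2 
   S1     S3   S4 
   S2     S5   S6 
   S3     S7   S8 
   S4     S9  S10 
   S5    S11  S12 
   S6    S13  S14 
   S7     S7   S8 
   S8     S9  S10 
   S9    S11  S12 
   S10   S13  S14 
 * S11    S7   S8 
 * S12    S9  S10 
 * S13   S11  S12 
 * S14   S13  S14 
(> = start, * = accepting)

start=S0 accept=S11,S12,S13,S14 S0-a->S1 S0-b->S2 S1-a->S3 S1-b->S4 S2-a->S5 S2-b->S6 S3-a->S7 S3-b->S8 S4-a->S9 S4-b->S10 S5-a->S11 S5-b->S12 S6-a->S13 S6-b->S14 S7-a->S7 S7-b->S8 S8-a->S9 S8-b->S10 S9-a->S11 S9-b->S12 S10-a->S13 S10-b->S14 S11-a->S7 S11-b->S8 S12-a->S9 S12-b->S10 S13-a->S11 S13-b->S12 S14-a->S13 S14-b->S14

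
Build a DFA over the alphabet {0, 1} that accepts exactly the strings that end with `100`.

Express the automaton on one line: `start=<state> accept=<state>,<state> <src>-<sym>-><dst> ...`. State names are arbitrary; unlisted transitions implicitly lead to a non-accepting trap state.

Let each state record the length of the longest suffix of the input read so far that is also a prefix of `100`. s1 means the last symbol is `1`; s2 means the last 2 symbols are `10`; s3 means the last 3 symbols are `100`. Accept only at s3, where the string currently ends in `100`.
4 states suffice.
        0   1  
>  s0   s0  s1 
   s1   s2  s1 
   s2   s3  s1 
 * s3   s0  s1 
(> = start, * = accepting)

start=s0 accept=s3 s0-0->s0 s0-1->s1 s1-0->s2 s1-1->s1 s2-0->s3 s2-1->s1 s3-0->s0 s3-1->s1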